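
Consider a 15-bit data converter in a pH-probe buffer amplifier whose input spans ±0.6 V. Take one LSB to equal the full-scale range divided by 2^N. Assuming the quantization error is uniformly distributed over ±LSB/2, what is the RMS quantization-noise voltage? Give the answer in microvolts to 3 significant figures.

Span: 0.6 V − (-0.6 V) = 1.2 V.
One LSB is 1.2 V / 32768 = 36.621 µV.
For a uniform distribution on [−LSB/2, +LSB/2], V_rms = LSB/√12 = 36.621 µV/3.4641 = 10.6 µV.

10.6 µV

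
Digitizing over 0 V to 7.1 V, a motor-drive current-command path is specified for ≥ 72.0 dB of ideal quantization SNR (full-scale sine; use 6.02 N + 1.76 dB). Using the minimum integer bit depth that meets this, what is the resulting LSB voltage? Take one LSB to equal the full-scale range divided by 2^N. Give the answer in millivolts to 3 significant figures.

Span = 7.1 V.
Solving 6.02 N ≥ 72.0 − 1.76: N ≥ 11.668. Round up → N = 12.
One LSB is 7.1 V / 4096 = 1.73 mV.

1.73 mV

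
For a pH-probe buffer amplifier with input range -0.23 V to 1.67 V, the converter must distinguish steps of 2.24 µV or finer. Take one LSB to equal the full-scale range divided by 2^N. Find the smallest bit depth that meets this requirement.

20 bits

Range = 1.67 − (-0.23) = 1.9 V.
Levels needed ≥ 1.9/2.24 µV = 848200. 2^20 = 1048576 suffices, so N_min = 20.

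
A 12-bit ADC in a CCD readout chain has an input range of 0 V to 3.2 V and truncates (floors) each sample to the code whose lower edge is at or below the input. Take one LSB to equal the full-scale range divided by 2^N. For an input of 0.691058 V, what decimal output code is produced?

884

V_FS = 3.2 V. LSB = 3.2 V / 2^12 ≈ 0.7812 mV.
code = ⌊(V_in − V_min)/LSB⌋ = ⌊(V_in − V_min) × 2^12 / range⌋
     = ⌊(0.691058 − (0)) × 4096 / 3.2⌋ = ⌊0.691058 × 4096/3.2⌋
     = ⌊884.554⌋ = 884.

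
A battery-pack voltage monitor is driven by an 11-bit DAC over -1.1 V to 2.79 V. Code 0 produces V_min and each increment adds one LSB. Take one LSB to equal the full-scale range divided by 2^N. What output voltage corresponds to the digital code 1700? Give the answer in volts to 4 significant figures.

2.129 V

The full-scale span is 2.79 − (-1.1) = 3.89 V. LSB = 3.89 V / 2^11.
V_out = -1.1 + 1700 × (3.89/2048) V
      = -1.1 V + 3.22900 V = 2.12900 V.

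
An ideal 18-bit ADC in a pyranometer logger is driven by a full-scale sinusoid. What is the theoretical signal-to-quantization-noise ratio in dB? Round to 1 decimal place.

6.02(18) + 1.76 = 108.36 + 1.76 = 110.12 dB.

110.1 dB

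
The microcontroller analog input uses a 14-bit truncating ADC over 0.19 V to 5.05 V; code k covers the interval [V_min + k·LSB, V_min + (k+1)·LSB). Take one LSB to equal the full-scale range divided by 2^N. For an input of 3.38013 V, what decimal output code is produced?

10754

Span: 5.05 V − (0.19 V) = 4.86 V. LSB = 4.86 V / 2^14 ≈ 296.6 µV.
V_in − V_min = 3.38013 − (0.19) = 3.19013 V.
Divide by LSB: 3.19013 × 16384/4.86 = 10754.5453.
Truncating gives code 10754.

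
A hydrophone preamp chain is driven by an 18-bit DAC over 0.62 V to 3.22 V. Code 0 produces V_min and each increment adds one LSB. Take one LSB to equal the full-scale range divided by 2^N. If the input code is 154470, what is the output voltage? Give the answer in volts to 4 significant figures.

Span: 3.22 V − (0.62 V) = 2.6 V. LSB = 2.6 V / 2^18.
V_out = V_min + code × LSB = 0.62 V + 154470 × 2.6 V / 262144
      = 0.62 + 1.53207 = 2.15207 V.

2.152 V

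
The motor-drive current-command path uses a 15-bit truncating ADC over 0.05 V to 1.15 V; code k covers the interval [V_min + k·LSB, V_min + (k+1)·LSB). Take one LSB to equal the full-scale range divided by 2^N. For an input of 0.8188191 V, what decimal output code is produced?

22902

Full-scale range = 1.15 V − (0.05 V) = 1.1 V. LSB = 1.1 V / 2^15 ≈ 33.57 µV.
code = ⌊(V_in − V_min)/LSB⌋ = ⌊(V_in − V_min) × 2^15 / range⌋
     = ⌊(0.8188191 − (0.05)) × 32768 / 1.1⌋ = ⌊0.7688191 × 32768/1.1⌋
     = ⌊22902.422⌋ = 22902.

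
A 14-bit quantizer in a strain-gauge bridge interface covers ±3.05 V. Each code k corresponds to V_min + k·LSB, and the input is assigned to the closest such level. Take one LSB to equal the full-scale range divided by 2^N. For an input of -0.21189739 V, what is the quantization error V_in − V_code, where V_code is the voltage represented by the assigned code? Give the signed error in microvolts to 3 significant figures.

The full-scale span is 3.05 − (-3.05) = 6.1 V. LSB = 6.1 V / 2^14 ≈ 372.3 µV.
(V_in − V_min)/LSB = (-0.21189739 − (-3.05)) × 16384/6.1 = 7622.8645 → nearest code k = 7623.
V_code = -3.05 + (7623/16384) × 6.1 = -0.21184692383 V.
V_in − V_code = -0.21189739 − (-0.21184692383) = −50.5 µV.

−50.5 µV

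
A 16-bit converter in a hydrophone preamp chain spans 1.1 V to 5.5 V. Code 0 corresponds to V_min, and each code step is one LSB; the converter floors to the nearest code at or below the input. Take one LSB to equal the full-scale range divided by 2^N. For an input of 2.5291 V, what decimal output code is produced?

The full-scale span is 5.5 − (1.1) = 4.4 V. LSB = 4.4 V / 2^16 ≈ 67.14 µV.
(V_in − V_min) × 2^16/range = (2.5291 − (1.1)) × 65536/4.4 = 21285.795.
Floor → code = 21285.

21285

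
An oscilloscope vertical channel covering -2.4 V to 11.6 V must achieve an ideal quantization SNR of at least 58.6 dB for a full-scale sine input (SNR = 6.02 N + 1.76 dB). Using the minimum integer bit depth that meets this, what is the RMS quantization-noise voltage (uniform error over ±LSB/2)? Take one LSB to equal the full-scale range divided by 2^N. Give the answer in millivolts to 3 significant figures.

Span: 11.6 V − (-2.4 V) = 14 V.
Required N = ⌈(58.6 − 1.76)/6.02⌉ = ⌈9.442⌉ = 10.
Step size = 14/1024 V = 13.672 mV.
V_rms = LSB/√12 = 3.95 mV.

3.95 mV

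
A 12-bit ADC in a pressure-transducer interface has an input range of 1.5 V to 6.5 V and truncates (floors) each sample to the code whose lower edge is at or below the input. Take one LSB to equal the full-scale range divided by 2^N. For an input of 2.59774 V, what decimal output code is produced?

899

Full-scale range = 6.5 V − (1.5 V) = 5 V. LSB = 5 V / 2^12 ≈ 1.221 mV.
code = ⌊(V_in − V_min)/LSB⌋ = ⌊(V_in − V_min) × 2^12 / range⌋
     = ⌊(2.59774 − (1.5)) × 4096 / 5⌋ = ⌊1.09774 × 4096/5⌋
     = ⌊899.269⌋ = 899.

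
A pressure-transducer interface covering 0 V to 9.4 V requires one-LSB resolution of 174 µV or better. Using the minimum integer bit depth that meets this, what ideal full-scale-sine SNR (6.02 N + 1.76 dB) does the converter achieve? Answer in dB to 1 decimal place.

98.1 dB

Range is 9.4 V.
9.4 V / 174 µV = 54020. Since 2^15 = 32768 and 2^16 = 65536, N = 16.
6.02(16) + 1.76 = 98.08 dB.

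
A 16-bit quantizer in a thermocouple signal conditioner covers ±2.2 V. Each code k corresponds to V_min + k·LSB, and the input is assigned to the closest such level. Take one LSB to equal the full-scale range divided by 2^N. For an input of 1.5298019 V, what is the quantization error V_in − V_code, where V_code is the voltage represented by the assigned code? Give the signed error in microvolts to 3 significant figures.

−19.9 µV

Span: 2.2 V − (-2.2 V) = 4.4 V. LSB = 4.4 V / 2^16 ≈ 67.14 µV.
(1.5298019 − (-2.2)) / LSB = 3.7298019 × 65536/4.4 = 55553.7039. Nearest integer: k = 55554.
V_code = -2.2 + (55554/65536) × 4.4 = 1.5298217773 V.
Error = V_in − V_code = 1.5298019 − (1.5298217773) = −19.9 µV.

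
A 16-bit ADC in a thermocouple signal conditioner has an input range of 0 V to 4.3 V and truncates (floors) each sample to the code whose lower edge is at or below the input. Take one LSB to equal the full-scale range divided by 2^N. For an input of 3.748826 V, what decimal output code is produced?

57135

Span = 4.3 V. LSB = 4.3 V / 2^16 ≈ 65.61 µV.
code = ⌊(V_in − V_min)/LSB⌋ = ⌊(V_in − V_min) × 2^16 / range⌋
     = ⌊(3.748826 − (0)) × 65536 / 4.3⌋ = ⌊3.748826 × 65536/4.3⌋
     = ⌊57135.596⌋ = 57135.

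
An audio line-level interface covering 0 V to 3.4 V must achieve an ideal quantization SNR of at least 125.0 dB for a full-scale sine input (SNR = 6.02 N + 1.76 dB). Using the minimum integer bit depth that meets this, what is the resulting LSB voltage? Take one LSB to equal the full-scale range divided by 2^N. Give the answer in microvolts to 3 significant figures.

Full-scale range = 3.4 V.
6.02 N + 1.76 ≥ 125.0 gives N ≥ 20.472, so the minimum integer is 21.
One LSB is 3.4 V / 2097152 = 1.62 µV.

1.62 µV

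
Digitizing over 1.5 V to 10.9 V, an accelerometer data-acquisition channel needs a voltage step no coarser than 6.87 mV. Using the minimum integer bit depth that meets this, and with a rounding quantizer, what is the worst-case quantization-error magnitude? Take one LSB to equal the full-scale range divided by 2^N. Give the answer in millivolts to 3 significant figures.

2.29 mV

Span: 10.9 V − (1.5 V) = 9.4 V.
Required number of levels: 9.4/6.87 mV = 1368.3; smallest N with 2^N ≥ that is 11.
LSB = 9.4 V ÷ 2^11 = 9.4/2048 V = 4.5898 mV.
Max error for round-to-nearest is LSB/2 = 2.29 mV.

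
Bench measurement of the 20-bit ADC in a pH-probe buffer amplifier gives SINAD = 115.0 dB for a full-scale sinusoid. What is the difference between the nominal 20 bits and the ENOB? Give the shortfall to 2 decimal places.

1.19 bits

ENOB = (SINAD − 1.76)/6.02 = (115.0 − 1.76)/6.02 = 18.8106 bits.
Lost resolution: 20 − 18.8106 = 1.1894 bits.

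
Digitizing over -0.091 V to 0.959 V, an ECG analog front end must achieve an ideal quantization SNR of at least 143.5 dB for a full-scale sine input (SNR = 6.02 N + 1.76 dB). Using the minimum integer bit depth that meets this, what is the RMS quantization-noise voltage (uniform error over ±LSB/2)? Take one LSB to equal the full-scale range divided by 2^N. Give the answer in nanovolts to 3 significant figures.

Range = 0.959 − (-0.091) = 1.05 V.
Required N = ⌈(143.5 − 1.76)/6.02⌉ = ⌈23.545⌉ = 24.
One LSB is 1.05 V / 16777216 = 62.585 nV.
RMS noise = LSB/√12 = 18.1 nV.

18.1 nV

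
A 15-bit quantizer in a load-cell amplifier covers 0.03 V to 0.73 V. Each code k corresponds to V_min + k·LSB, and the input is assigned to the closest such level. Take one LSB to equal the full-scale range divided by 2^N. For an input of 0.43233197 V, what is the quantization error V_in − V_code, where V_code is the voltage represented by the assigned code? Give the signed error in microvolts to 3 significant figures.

−5.68 µV

Full-scale range = 0.73 V − (0.03 V) = 0.7 V. LSB = 0.7 V / 2^15 ≈ 21.36 µV.
(0.43233197 − (0.03)) / LSB = 0.40233197 × 32768/0.7 = 18833.7343. Nearest integer: k = 18834.
Reconstructed level: 0.03 + 18834 × 0.7/32768 V = 0.43233764648 V.
e = 0.43233197 − (0.43233764648) = −5.68 µV.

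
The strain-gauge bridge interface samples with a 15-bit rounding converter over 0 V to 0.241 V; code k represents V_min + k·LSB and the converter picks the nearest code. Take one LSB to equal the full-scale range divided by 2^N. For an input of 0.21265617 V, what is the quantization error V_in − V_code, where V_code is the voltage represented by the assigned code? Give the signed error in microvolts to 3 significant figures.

+1.32 µV

V_FS = 0.241 V. LSB = 0.241 V / 2^15 ≈ 7.355 µV.
(V_in − V_min)/LSB = (0.21265617 − (0)) × 32768/0.241 = 28914.1800 → nearest code k = 28914.
V_code = 0 + (28914/32768) × 0.241 = 0.21265484619 V.
Error = V_in − V_code = 0.21265617 − (0.21265484619) = +1.32 µV.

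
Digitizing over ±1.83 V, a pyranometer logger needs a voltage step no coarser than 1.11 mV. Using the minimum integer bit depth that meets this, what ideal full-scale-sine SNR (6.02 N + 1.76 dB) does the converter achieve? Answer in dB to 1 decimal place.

74.0 dB

Span: 1.83 V − (-1.83 V) = 3.66 V.
Levels needed ≥ 3.66/1.11 mV = 3297. 2^12 = 4096 suffices, so N_min = 12.
SNR = 6.02 × 12 + 1.76 = 74.00 dB.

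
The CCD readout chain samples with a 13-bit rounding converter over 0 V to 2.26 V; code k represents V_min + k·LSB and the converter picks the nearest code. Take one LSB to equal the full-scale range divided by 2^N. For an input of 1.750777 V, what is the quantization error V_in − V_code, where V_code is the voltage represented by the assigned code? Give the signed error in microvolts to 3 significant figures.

+49.5 µV

V_FS = 2.26 V. LSB = 2.26 V / 2^13 ≈ 275.9 µV.
(1.750777 − (0)) / LSB = 1.750777 × 8192/2.26 = 6346.1793. Nearest integer: k = 6346.
V_code = V_min + k × range/2^13 = 0 + 6346 × 2.26/8192 = 1.750727539 V.
e = 1.750777 − (1.750727539) = +49.5 µV.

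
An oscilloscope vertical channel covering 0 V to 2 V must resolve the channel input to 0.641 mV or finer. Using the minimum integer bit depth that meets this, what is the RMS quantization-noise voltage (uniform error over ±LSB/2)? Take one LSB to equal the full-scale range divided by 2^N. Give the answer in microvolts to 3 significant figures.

141 µV

Range is 2 V.
2 V / 0.641 mV = 3120. Since 2^11 = 2048 and 2^12 = 4096, N = 12.
One LSB is 2 V / 4096 = 488.28 µV.
V_rms = LSB/√12 = 141 µV.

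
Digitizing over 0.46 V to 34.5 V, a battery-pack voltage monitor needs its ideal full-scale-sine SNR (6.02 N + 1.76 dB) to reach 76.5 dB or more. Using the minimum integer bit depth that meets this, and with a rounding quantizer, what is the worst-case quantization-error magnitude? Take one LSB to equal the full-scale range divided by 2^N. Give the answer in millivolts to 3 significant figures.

2.08 mV

The full-scale span is 34.5 − (0.46) = 34.04 V.
6.02 N + 1.76 ≥ 76.5 gives N ≥ 12.415, so the minimum integer is 13.
LSB = 34.04 V / 2^13 = 4.1553 mV.
|e|_max = LSB/2 = 2.08 mV.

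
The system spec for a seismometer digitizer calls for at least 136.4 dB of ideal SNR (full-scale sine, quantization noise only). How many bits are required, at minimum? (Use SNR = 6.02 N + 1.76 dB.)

23 bits

N ≥ (136.4 − 1.76)/6.02 = 22.365 → N_min = 23.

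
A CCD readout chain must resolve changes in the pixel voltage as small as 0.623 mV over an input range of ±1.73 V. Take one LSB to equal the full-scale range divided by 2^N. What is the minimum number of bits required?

13 bits

The full-scale span is 1.73 − (-1.73) = 3.46 V.
Levels needed ≥ 3.46/0.623 mV = 5554. 2^13 = 8192 suffices, so N_min = 13.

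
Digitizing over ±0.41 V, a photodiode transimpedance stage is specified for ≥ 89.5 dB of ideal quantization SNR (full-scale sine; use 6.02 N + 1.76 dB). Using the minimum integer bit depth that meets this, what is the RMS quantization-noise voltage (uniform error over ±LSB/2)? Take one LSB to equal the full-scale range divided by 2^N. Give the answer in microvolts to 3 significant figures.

7.22 µV

Full-scale range = 0.41 V − (-0.41 V) = 0.82 V.
Solving 6.02 N ≥ 89.5 − 1.76: N ≥ 14.575. Round up → N = 15.
LSB = 0.82 V ÷ 2^15 = 0.82/32768 V = 25.024 µV.
RMS noise = LSB/√12 = 7.22 µV.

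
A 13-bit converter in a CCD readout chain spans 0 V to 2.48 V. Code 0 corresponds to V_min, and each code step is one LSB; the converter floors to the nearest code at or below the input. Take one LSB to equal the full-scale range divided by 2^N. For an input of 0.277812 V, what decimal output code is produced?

V_FS = 2.48 V. LSB = 2.48 V / 2^13 ≈ 302.7 µV.
(V_in − V_min) × 2^13/range = (0.277812 − (0)) × 8192/2.48 = 917.676.
Floor → code = 917.

917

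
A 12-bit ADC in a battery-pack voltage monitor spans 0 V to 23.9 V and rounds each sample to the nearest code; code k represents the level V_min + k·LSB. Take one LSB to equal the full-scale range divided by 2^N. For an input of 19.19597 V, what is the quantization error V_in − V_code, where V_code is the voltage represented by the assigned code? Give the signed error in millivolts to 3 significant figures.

V_FS = 23.9 V. LSB = 23.9 V / 2^12 ≈ 5.835 mV.
(19.19597 − (0)) / LSB = 19.19597 × 4096/23.9 = 3289.8198. Nearest integer: k = 3290.
V_code = V_min + k × range/2^12 = 0 + 3290 × 23.9/4096 = 19.19702148 V.
Error = V_in − V_code = 19.19597 − (19.19702148) = −1.05 mV.

−1.05 mV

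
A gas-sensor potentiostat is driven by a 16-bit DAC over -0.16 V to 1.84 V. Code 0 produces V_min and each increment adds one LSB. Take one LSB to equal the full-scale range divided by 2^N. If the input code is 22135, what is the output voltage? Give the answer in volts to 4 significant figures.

0.5155 V

The full-scale span is 1.84 − (-0.16) = 2 V. LSB = 2 V / 2^16.
V_out = V_min + code × LSB = -0.16 V + 22135 × 2 V / 65536
      = -0.16 + 0.675507 = 0.515507 V.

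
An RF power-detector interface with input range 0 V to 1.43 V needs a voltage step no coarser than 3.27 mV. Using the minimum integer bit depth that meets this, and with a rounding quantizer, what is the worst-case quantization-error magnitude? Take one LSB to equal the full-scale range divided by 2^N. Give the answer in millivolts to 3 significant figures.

1.40 mV

V_FS = 1.43 V.
1.43 V / 3.27 mV = 437.3. Since 2^8 = 256 and 2^9 = 512, N = 9.
One LSB is 1.43 V / 512 = 2.7930 mV.
|e|_max = LSB/2 = 1.40 mV.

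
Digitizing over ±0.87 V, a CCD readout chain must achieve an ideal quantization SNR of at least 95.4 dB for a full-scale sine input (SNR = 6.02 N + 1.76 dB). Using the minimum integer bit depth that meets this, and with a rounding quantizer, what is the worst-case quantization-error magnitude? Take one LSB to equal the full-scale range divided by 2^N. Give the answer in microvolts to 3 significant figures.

Range = 0.87 − (-0.87) = 1.74 V.
Solving 6.02 N ≥ 95.4 − 1.76: N ≥ 15.555. Round up → N = 16.
Step size = 1.74/65536 V = 26.550 µV.
Max error for round-to-nearest is LSB/2 = 13.3 µV.

13.3 µV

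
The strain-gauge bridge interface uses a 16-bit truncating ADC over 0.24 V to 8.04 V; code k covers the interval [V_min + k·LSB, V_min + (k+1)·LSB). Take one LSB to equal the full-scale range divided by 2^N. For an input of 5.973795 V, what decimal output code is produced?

The full-scale span is 8.04 − (0.24) = 7.8 V. LSB = 7.8 V / 2^16 ≈ 119.0 µV.
(V_in − V_min) × 2^16/range = (5.973795 − (0.24)) × 65536/7.8 = 48175.640.
Floor → code = 48175.

48175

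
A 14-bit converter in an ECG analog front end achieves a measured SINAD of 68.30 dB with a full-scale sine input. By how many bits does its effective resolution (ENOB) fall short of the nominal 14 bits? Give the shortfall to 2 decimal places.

2.95 bits

ENOB = (SINAD − 1.76)/6.02 = (68.30 − 1.76)/6.02 = 11.0532 bits.
Lost resolution: 14 − 11.0532 = 2.9468 bits.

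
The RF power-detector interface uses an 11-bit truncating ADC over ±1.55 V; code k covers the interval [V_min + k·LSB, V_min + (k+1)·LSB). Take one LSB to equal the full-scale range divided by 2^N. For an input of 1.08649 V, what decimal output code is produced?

1741

Full-scale range = 1.55 V − (-1.55 V) = 3.1 V. LSB = 3.1 V / 2^11 ≈ 1.514 mV.
code = ⌊(V_in − V_min)/LSB⌋ = ⌊(V_in − V_min) × 2^11 / range⌋
     = ⌊(1.08649 − (-1.55)) × 2048 / 3.1⌋ = ⌊2.63649 × 2048/3.1⌋
     = ⌊1741.784⌋ = 1741.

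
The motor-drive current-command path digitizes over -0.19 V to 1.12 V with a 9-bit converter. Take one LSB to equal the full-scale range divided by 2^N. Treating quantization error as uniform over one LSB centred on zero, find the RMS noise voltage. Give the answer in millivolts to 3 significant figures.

Range = 1.12 − (-0.19) = 1.31 V.
One LSB is 1.31 V / 512 = 2.5586 mV.
For a uniform distribution on [−LSB/2, +LSB/2], V_rms = LSB/√12 = 2.5586 mV/3.4641 = 0.739 mV.

0.739 mV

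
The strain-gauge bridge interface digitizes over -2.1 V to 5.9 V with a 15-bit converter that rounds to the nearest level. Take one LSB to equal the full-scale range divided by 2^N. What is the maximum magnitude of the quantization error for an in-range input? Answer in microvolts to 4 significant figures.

The full-scale span is 5.9 − (-2.1) = 8 V.
Step size = 8/32768 V = 244.141 µV.
Worst-case error for round-to-nearest is half an LSB: 122.1 µV.

122.1 µV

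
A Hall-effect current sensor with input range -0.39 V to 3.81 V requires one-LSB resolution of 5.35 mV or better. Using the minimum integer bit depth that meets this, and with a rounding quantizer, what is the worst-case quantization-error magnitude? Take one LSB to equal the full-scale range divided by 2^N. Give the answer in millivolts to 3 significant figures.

2.05 mV

Range = 3.81 − (-0.39) = 4.2 V.
Levels needed ≥ 4.2/5.35 mV = 785.0. 2^10 = 1024 suffices, so N_min = 10.
One LSB is 4.2 V / 1024 = 4.1016 mV.
Half an LSB is 2.05 mV.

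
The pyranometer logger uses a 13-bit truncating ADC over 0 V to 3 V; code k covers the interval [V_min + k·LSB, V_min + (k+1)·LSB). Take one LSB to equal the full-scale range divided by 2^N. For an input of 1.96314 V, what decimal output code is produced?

Full-scale range = 3 V. LSB = 3 V / 2^13 ≈ 366.2 µV.
(V_in − V_min) × 2^13/range = (1.96314 − (0)) × 8192/3 = 5360.681.
Floor → code = 5360.

5360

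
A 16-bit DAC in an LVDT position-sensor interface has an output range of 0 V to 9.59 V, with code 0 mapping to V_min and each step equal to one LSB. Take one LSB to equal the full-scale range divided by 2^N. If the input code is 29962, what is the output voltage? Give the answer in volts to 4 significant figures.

4.384 V

V_FS = 9.59 V. LSB = 9.59 V / 2^16.
V_out = V_min + code × LSB = 0 V + 29962 × 9.59 V / 65536
      = 0 V + 4.38439 V = 4.38439 V.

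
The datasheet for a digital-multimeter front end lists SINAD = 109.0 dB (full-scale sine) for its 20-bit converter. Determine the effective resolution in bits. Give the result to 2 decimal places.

(109.0 − 1.76) / 6.02 = 107.24/6.02 = 17.8140 effective bits.

17.81 bits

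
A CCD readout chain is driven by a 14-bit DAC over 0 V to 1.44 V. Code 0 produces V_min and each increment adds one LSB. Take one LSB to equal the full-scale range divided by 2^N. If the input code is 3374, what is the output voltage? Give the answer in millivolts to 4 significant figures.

Span = 1.44 V. LSB = 1.44 V / 2^14.
V_out = 0 + 3374 × (1.44/16384) V
      = 0 + 0.296543 = 0.296543 V.

296.5 mV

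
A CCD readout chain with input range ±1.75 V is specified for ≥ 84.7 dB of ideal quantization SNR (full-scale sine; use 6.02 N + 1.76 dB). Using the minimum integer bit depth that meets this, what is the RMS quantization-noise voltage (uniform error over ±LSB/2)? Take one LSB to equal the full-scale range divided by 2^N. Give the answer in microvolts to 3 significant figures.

61.7 µV

Range = 1.75 − (-1.75) = 3.5 V.
Required N = ⌈(84.7 − 1.76)/6.02⌉ = ⌈13.777⌉ = 14.
LSB = 3.5 V ÷ 2^14 = 3.5/16384 V = 213.62 µV.
σ_q = LSB/√12 = 213.62 µV/3.4641 = 61.7 µV.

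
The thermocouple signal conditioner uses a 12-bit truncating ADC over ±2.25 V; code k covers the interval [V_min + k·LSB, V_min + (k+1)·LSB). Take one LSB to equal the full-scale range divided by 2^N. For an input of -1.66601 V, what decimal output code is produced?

Full-scale range = 2.25 V − (-2.25 V) = 4.5 V. LSB = 4.5 V / 2^12 ≈ 1.099 mV.
(V_in − V_min) × 2^12/range = (-1.66601 − (-2.25)) × 4096/4.5 = 531.561.
Floor → code = 531.

531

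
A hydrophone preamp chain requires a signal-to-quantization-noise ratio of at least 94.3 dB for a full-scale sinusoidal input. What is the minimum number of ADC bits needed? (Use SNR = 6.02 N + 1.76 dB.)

6.02 N + 1.76 ≥ 94.3 gives N ≥ 15.372, so the minimum integer is 16.

16 bits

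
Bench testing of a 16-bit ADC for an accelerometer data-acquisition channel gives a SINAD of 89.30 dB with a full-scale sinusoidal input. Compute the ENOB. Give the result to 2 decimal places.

Inverting SNR = 6.02 N + 1.76: N_eff = (89.30 − 1.76)/6.02 = 14.5415.

14.54 bits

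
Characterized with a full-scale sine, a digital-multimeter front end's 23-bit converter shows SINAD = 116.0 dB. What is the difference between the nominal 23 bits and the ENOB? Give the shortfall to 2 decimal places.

4.02 bits

N_eff = (116.0 − 1.76)/6.02 = 18.9767 bits.
Shortfall = 23 − 18.9767 = 4.0233 bits.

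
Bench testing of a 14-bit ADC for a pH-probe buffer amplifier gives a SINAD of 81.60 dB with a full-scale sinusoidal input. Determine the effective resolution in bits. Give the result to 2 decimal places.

ENOB = (81.60 − 1.76)/6.02 = 13.2625 bits.

13.26 bits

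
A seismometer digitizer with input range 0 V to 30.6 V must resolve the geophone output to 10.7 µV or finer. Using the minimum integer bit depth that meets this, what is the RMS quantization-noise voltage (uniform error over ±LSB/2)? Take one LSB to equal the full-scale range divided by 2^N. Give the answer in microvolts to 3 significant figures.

2.11 µV

Full-scale range = 30.6 V.
Need 2^N ≥ 30.6 V / 10.7 µV = 2.860e6 → N_min = 22.
LSB = 30.6 V ÷ 2^22 = 30.6/4194304 V = 7.2956 µV.
σ_q = LSB/√12 = 7.2956 µV/3.4641 = 2.11 µV.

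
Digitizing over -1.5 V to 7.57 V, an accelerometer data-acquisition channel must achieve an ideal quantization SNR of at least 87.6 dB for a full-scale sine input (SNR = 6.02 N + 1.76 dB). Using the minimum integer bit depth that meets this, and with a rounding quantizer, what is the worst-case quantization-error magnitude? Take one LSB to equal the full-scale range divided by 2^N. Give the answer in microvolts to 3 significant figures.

138 µV

The full-scale span is 7.57 − (-1.5) = 9.07 V.
Solving 6.02 N ≥ 87.6 − 1.76: N ≥ 14.259. Round up → N = 15.
Step size = 9.07/32768 V = 276.79 µV.
Half an LSB is 138 µV.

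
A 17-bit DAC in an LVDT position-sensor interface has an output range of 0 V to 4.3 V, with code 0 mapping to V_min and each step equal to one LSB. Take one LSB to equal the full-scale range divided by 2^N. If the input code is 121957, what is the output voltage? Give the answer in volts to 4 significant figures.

4.001 V

Span = 4.3 V. LSB = 4.3 V / 2^17.
V_out = 0 + 121957 × (4.3/131072) V
      = 0 + 4.00097 = 4.00097 V.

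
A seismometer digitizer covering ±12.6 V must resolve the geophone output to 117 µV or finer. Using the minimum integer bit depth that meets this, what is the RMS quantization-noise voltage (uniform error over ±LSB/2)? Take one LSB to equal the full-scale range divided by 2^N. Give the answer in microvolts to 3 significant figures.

27.8 µV

Full-scale range = 12.6 V − (-12.6 V) = 25.2 V.
25.2 V / 117 µV = 215400. Since 2^17 = 131072 and 2^18 = 262144, N = 18.
LSB = 25.2 V / 2^18 = 96.130 µV.
V_rms = LSB/√12 = 27.8 µV.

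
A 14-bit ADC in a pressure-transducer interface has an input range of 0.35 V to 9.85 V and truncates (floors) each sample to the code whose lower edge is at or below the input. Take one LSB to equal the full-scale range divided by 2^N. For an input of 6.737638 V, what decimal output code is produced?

Full-scale range = 9.85 V − (0.35 V) = 9.5 V. LSB = 9.5 V / 2^14 ≈ 0.5798 mV.
code = ⌊(V_in − V_min)/LSB⌋ = ⌊(V_in − V_min) × 2^14 / range⌋
     = ⌊(6.737638 − (0.35)) × 16384 / 9.5⌋ = ⌊6.387638 × 16384/9.5⌋
     = ⌊11016.322⌋ = 11016.

11016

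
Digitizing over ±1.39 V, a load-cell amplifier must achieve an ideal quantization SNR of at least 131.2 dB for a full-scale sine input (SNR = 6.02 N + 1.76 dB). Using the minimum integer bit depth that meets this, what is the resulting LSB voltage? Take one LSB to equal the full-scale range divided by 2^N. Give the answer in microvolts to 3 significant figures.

The full-scale span is 1.39 − (-1.39) = 2.78 V.
Solving 6.02 N ≥ 131.2 − 1.76: N ≥ 21.502. Round up → N = 22.
Step size = 2.78/4194304 V = 0.663 µV.

0.663 µV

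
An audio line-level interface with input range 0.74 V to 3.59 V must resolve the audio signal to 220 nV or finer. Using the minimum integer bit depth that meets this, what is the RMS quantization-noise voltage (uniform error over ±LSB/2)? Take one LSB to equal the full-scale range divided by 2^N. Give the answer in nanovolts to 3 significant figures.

Range = 3.59 − (0.74) = 2.85 V.
Need 2^N ≥ 2.85 V / 220 nV = 1.295e7 → N_min = 24.
Step size = 2.85/16777216 V = 169.87 nV.
V_rms = LSB/√12 = 49.0 nV.

49.0 nV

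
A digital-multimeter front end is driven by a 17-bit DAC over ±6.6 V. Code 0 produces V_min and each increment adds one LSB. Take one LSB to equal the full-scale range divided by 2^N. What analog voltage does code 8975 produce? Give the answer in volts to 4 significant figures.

-5.696 V

Range = 6.6 − (-6.6) = 13.2 V. LSB = 13.2 V / 2^17.
V_out = -6.6 + 8975 × (13.2/131072) V
      = -6.6 + 0.903854 = -5.69615 V.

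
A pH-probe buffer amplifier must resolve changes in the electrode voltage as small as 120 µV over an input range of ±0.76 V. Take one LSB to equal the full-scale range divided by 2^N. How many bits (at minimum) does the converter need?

Full-scale range = 0.76 V − (-0.76 V) = 1.52 V.
Levels needed ≥ 1.52/120 µV = 12670. 2^14 = 16384 suffices, so N_min = 14.

14 bits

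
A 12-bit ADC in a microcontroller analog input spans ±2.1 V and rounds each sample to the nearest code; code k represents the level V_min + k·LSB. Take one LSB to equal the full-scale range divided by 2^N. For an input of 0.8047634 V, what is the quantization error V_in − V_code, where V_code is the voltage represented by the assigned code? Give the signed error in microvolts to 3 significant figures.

−168 µV

Range = 2.1 − (-2.1) = 4.2 V. LSB = 4.2 V / 2^12 ≈ 1.025 mV.
Position in LSBs: (0.8047634 − (-2.1)) × 4096/4.2 = 2832.8359; rounding gives k = 2833.
Reconstructed level: -2.1 + 2833 × 4.2/4096 V = 0.8049316406 V.
Error = V_in − V_code = 0.8047634 − (0.8049316406) = −168 µV.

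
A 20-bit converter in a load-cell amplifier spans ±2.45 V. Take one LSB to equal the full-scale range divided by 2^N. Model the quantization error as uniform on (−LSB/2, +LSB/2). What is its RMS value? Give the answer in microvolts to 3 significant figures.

1.35 µV

Range = 2.45 − (-2.45) = 4.9 V.
One LSB is 4.9 V / 1048576 = 4.6730 µV.
For a uniform distribution on [−LSB/2, +LSB/2], V_rms = LSB/√12 = 4.6730 µV/3.4641 = 1.35 µV.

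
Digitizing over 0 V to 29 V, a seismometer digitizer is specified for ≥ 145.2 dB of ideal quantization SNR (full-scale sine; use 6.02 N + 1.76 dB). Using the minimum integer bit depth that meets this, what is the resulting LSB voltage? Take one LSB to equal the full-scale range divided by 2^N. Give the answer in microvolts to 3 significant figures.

Full-scale range = 29 V.
N ≥ (145.2 − 1.76)/6.02 = 23.827 → N_min = 24.
LSB = 29 V ÷ 2^24 = 29/16777216 V = 1.73 µV.

1.73 µV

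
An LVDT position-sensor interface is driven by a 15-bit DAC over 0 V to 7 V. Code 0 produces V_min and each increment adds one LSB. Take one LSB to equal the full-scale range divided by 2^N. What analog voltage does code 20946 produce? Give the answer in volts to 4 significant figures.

Span = 7 V. LSB = 7 V / 2^15.
Output = V_min + (20946/32768) × range = 0 + 0.639221 × 7 V
      = 0 V + 4.47455 V = 4.47455 V.

4.475 V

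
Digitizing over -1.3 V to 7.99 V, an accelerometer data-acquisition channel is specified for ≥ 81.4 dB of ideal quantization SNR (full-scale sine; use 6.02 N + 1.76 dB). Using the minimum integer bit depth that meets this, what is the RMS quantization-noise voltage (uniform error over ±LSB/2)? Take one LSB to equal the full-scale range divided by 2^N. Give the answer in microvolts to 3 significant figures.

164 µV

Span: 7.99 V − (-1.3 V) = 9.29 V.
Required N = ⌈(81.4 − 1.76)/6.02⌉ = ⌈13.229⌉ = 14.
One LSB is 9.29 V / 16384 = 0.56702 mV.
RMS noise = LSB/√12 = 164 µV.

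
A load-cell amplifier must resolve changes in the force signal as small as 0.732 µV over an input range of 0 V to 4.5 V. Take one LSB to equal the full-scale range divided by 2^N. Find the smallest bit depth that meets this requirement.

V_FS = 4.5 V.
Need 2^N ≥ 4.5 V / 0.732 µV = 6.148e6 → N_min = 23.

23 bits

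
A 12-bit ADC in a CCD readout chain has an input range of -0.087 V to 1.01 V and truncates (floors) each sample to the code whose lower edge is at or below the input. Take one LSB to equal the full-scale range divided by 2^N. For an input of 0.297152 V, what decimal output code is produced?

Full-scale range = 1.01 V − (-0.087 V) = 1.097 V. LSB = 1.097 V / 2^12 ≈ 267.8 µV.
(V_in − V_min) × 2^12/range = (0.297152 − (-0.087)) × 4096/1.097 = 1434.354.
Floor → code = 1434.

1434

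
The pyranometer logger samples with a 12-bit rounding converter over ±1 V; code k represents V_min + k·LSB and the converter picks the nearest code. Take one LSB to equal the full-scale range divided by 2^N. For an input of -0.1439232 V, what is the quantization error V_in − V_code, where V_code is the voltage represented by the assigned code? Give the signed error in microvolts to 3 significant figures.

Full-scale range = 1 V − (-1 V) = 2 V. LSB = 2 V / 2^12 ≈ 488.3 µV.
Position in LSBs: (-0.1439232 − (-1)) × 4096/2 = 1753.2453; rounding gives k = 1753.
V_code = V_min + k × range/2^12 = -1 + 1753 × 2/4096 = -0.1440429688 V.
Error = V_in − V_code = -0.1439232 − (-0.1440429688) = +120 µV.

+120 µV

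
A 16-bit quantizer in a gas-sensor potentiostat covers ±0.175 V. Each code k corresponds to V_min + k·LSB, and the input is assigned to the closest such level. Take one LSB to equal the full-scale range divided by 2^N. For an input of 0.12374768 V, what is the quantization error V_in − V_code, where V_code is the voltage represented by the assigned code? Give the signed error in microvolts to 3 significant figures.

Full-scale range = 0.175 V − (-0.175 V) = 0.35 V. LSB = 0.35 V / 2^16 ≈ 5.341 µV.
(V_in − V_min)/LSB = (0.12374768 − (-0.175)) × 65536/0.35 = 55939.2227 → nearest code k = 55939.
V_code = V_min + k × range/2^16 = -0.175 + 55939 × 0.35/65536 = 0.12374649048 V.
Error = V_in − V_code = 0.12374768 − (0.12374649048) = +1.19 µV.

+1.19 µV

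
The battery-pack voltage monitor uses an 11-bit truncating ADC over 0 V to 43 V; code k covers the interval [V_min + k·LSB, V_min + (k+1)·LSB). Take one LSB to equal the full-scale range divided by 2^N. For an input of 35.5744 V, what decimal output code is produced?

Range is 43 V. LSB = 43 V / 2^11 ≈ 21.00 mV.
(V_in − V_min) × 2^11/range = (35.5744 − (0)) × 2048/43 = 1694.334.
Floor → code = 1694.

1694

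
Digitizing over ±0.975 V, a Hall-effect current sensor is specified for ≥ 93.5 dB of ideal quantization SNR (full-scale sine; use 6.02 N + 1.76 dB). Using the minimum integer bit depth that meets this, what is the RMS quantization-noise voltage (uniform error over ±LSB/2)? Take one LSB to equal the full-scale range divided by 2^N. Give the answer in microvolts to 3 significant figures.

Span: 0.975 V − (-0.975 V) = 1.95 V.
6.02 N + 1.76 ≥ 93.5 gives N ≥ 15.239, so the minimum integer is 16.
LSB = 1.95 V ÷ 2^16 = 1.95/65536 V = 29.755 µV.
σ_q = LSB/√12 = 29.755 µV/3.4641 = 8.59 µV.

8.59 µV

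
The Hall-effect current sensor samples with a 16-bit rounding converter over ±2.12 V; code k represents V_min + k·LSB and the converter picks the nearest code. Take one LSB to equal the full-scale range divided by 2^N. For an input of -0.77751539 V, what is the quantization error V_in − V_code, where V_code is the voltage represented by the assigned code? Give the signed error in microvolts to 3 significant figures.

The full-scale span is 2.12 − (-2.12) = 4.24 V. LSB = 4.24 V / 2^16 ≈ 64.70 µV.
Position in LSBs: (-0.77751539 − (-2.12)) × 65536/4.24 = 20750.2527; rounding gives k = 20750.
Reconstructed level: -2.12 + 20750 × 4.24/65536 V = -0.77753173828 V.
Error = V_in − V_code = -0.77751539 − (-0.77753173828) = +16.3 µV.

+16.3 µV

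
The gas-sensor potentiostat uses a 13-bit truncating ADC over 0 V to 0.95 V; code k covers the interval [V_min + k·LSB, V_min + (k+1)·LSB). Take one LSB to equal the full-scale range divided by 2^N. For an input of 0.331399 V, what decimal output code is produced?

2857

V_FS = 0.95 V. LSB = 0.95 V / 2^13 ≈ 116.0 µV.
code = ⌊(V_in − V_min)/LSB⌋ = ⌊(V_in − V_min) × 2^13 / range⌋
     = ⌊(0.331399 − (0)) × 8192 / 0.95⌋ = ⌊0.331399 × 8192/0.95⌋
     = ⌊2857.706⌋ = 2857.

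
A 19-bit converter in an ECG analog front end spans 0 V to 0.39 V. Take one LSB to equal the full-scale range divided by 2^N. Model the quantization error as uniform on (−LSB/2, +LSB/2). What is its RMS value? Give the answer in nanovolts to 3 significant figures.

Full-scale range = 0.39 V.
LSB = 0.39 V ÷ 2^19 = 0.39/524288 V = 0.74387 µV.
σ_q = LSB/√12 = 0.74387 µV/3.4641 = 215 nV.

215 nV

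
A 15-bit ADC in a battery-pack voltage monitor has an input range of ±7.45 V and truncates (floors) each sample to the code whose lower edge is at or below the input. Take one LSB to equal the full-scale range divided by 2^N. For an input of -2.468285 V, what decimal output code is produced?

10955

Full-scale range = 7.45 V − (-7.45 V) = 14.9 V. LSB = 14.9 V / 2^15 ≈ 454.7 µV.
V_in − V_min = -2.468285 − (-7.45) = 4.981715 V.
Divide by LSB: 4.981715 × 32768/14.9 = 10955.7609.
Truncating gives code 10955.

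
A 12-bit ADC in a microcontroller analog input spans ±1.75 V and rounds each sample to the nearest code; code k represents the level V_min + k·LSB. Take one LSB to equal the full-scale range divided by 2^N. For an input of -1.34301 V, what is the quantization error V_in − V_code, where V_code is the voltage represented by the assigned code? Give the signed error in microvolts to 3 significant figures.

Range = 1.75 − (-1.75) = 3.5 V. LSB = 3.5 V / 2^12 ≈ 0.8545 mV.
Position in LSBs: (-1.34301 − (-1.75)) × 4096/3.5 = 476.2946; rounding gives k = 476.
V_code = -1.75 + (476/4096) × 3.5 = -1.343261719 V.
V_in − V_code = -1.34301 − (-1.343261719) = +252 µV.

+252 µV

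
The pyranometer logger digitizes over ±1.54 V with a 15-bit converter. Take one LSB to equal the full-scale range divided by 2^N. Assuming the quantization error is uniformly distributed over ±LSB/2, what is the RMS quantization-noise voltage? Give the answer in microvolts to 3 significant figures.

27.1 µV

Full-scale range = 1.54 V − (-1.54 V) = 3.08 V.
LSB = 3.08 V ÷ 2^15 = 3.08/32768 V = 93.994 µV.
RMS of a uniform error over width LSB is LSB/√12 = 27.1 µV.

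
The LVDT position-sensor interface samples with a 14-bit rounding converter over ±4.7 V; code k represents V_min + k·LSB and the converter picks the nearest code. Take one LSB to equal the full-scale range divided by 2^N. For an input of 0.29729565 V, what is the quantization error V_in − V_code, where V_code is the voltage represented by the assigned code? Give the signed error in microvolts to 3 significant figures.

+103 µV

Range = 4.7 − (-4.7) = 9.4 V. LSB = 9.4 V / 2^14 ≈ 0.5737 mV.
(0.29729565 − (-4.7)) / LSB = 4.99729565 × 16384/9.4 = 8710.1800. Nearest integer: k = 8710.
Reconstructed level: -4.7 + 8710 × 9.4/16384 V = 0.29719238281 V.
V_in − V_code = 0.29729565 − (0.29719238281) = +103 µV.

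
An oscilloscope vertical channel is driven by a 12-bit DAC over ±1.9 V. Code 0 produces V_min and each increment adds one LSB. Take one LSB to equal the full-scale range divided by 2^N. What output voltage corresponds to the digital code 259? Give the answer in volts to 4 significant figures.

The full-scale span is 1.9 − (-1.9) = 3.8 V. LSB = 3.8 V / 2^12.
V_out = V_min + code × LSB = -1.9 V + 259 × 3.8 V / 4096
      = -1.9 V + 0.240283 V = -1.65972 V.

-1.660 V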